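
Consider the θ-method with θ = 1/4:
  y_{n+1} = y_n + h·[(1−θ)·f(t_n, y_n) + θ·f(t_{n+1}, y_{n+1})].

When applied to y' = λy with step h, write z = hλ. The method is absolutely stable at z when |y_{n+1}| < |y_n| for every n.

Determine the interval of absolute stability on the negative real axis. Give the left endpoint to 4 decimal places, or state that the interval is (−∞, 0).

On y'=λy, z=hλ:
  y_{n+1} = y_n + z·[3/4·y_n + 1/4·y_{n+1}] ⇒ (1 − 1/4z)y_{n+1} = (1 + 3/4z)y_n
  R(z) = (1 + 3/4z)/(1 − 1/4z).

Need |R(x)|<1, x<0.
x=-0.67: |R|=0.4261
R=−1: 1+3/4x = −1+1/4x ⇒ -1/2x=2 ⇒ x=2/(-1/2)=-4.0000
Confirm numerically:
  x=-3.054: |R|=0.73178 <1
  x=-2.598: |R|=0.57502 <1
  x=-2.364: |R|=0.48586 <1
  x=-1.606: |R|=0.14592 <1
  x=-4.582: |R|=1.13563 >1
  x=-4.505: |R|=1.11875 >1
  x=-4.310: |R|=1.07461 >1
Interval (-4.0000, 0).

z∈(-4.0000,0).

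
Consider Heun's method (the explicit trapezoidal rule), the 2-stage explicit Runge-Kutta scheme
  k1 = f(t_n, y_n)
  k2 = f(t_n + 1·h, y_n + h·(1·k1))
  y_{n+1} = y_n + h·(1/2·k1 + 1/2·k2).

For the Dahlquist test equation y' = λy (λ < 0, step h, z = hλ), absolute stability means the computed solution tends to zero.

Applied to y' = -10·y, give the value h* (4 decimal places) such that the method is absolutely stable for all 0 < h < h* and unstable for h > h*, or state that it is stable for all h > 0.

On y'=λy, z=hλ:
  order 2, 2-stage ⇒ R(z)=1+z+z^2/2
  (e.g. R(-0.89)=0.50605, |R|=0.50605)

Find x<0 with |R(x)|<1.
x=-0.89: |R|=0.5061
|R(-1.7)|=0.7450 |R(-1.64)|=0.7048 |R(-1.25)|=0.5312
Bisect:
  x_lo=-2.8144 |R|=2.1461  x_hi=-0.2398 |R|=0.7889
  mid=-1.52713 |R|=0.63893 →hi
  mid=-2.17078 |R|=1.18536 →lo
  mid=-1.84896 |R|=0.86036 →hi
  mid=-2.00987 |R|=1.00992 →lo
  mid=-1.92941 |R|=0.93190 →hi
  mid=-1.96964 |R|=0.97010 →hi
  mid=-1.98975 |R|=0.98981 →hi
  mid=-1.99981 |R|=0.99981 →hi
  mid=-2.00484 |R|=1.00485 →lo
  ...
  [-2.00012,-1.99997] ⇒ x*=-2.0000
Stable set (-2.0000, 0).

(-2.0000,0); λ=-10 ⇒ h* = 0.2000.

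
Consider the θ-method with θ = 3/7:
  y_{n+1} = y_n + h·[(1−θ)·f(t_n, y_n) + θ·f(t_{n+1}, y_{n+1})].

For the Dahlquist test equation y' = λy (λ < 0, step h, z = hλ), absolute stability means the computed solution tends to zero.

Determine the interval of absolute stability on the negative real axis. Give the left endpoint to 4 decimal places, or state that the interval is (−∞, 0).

(-14.0000, 0).

With y'=λy (z=hλ):
  y_{n+1} = y_n + z·[4/7·y_n + 3/7·y_{n+1}] ⇒ (1 − 3/7z)y_{n+1} = (1 + 4/7z)y_n
  R(z) = (1 + 4/7z)/(1 − 3/7z).

Need |R(x)|<1, x<0.
x=-1.46: |R|=0.1019
R=−1: 1+4/7x = −1+3/7x ⇒ -1/7x=2 ⇒ x=2/(-1/7)=-14.0000
Confirm numerically:
  x=-13.803: |R|=0.99593 <1
  x=-13.374: |R|=0.98672 <1
  x=-7.788: |R|=0.79542 <1
  x=-5.877: |R|=0.67021 <1
  x=-14.273: |R|=1.00548 >1
  x=-14.237: |R|=1.00477 >1
  x=-14.082: |R|=1.00167 >1
Stable set (-14.0000, 0).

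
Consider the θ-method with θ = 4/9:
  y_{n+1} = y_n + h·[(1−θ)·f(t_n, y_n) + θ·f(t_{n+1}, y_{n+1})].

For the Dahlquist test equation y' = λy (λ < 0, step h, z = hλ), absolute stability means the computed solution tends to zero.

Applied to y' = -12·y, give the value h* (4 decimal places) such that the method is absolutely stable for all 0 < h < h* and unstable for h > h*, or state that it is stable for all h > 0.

With y'=λy (z=hλ):
  y_{n+1} = y_n + z·[5/9·y_n + 4/9·y_{n+1}] ⇒ (1 − 4/9z)y_{n+1} = (1 + 5/9z)y_n
  R(z) = (1 + 5/9z)/(1 − 4/9z).

Boundary: |R(x)|=1, x<0.
x=-0.67: |R|=0.4837
R=−1: 1+5/9x = −1+4/9x ⇒ -1/9x=2 ⇒ x=2/(-1/9)=-18.0000
Confirm numerically:
  x=-16.744: |R|=0.98347 <1
  x=-15.236: |R|=0.96048 <1
  x=-11.665: |R|=0.88618 <1
  x=-9.233: |R|=0.80913 <1
  x=-18.226: |R|=1.00276 >1
  x=-18.153: |R|=1.00187 >1
Interval (-18.0000, 0).

(-18.0000,0); λ=-12 ⇒ h* = (18)/12 = 1.5000.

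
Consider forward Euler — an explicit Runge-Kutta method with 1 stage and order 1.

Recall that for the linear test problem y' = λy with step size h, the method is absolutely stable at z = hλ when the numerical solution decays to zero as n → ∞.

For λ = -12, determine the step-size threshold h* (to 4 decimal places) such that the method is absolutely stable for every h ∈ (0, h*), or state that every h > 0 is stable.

On y'=λy, z=hλ:
  order 1, 1-stage ⇒ R(z)=1+z
  (e.g. R(-1.49)=-0.49000, |R|=0.49000)

Boundary: |R(x)|=1, x<0.
x=-1.49: |R|=0.4900
|R(-1.83)|=0.8300 |R(-1.6)|=0.6000 |R(-0.53)|=0.4700
Bisect:
  x_lo=-2.8771 |R|=1.8771  x_hi=-0.1099 |R|=0.8901
  mid=-1.49348 |R|=0.49348 →hi
  mid=-2.18527 |R|=1.18527 →lo
  mid=-1.83937 |R|=0.83937 →hi
  mid=-2.01232 |R|=1.01232 →lo
  mid=-1.92584 |R|=0.92584 →hi
  mid=-1.96908 |R|=0.96908 →hi
  mid=-1.99070 |R|=0.99070 →hi
  mid=-2.00151 |R|=1.00151 →lo
  mid=-1.99610 |R|=0.99610 →hi
  mid=-1.99881 |R|=0.99881 →hi
  ...
  [-2.00016,-1.99999] ⇒ x*=-2.0000
Interval (-2.0000, 0).

(-2.0000,0); λ=-12 ⇒ h* = 0.1667.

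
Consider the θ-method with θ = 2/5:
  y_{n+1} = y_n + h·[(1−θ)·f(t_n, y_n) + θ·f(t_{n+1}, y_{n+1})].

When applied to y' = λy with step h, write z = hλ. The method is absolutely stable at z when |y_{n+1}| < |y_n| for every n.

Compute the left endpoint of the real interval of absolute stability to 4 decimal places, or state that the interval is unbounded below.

z* = -10.0000.

Set f=λy, z=hλ:
  y_{n+1} = y_n + z·[3/5·y_n + 2/5·y_{n+1}] ⇒ (1 − 2/5z)y_{n+1} = (1 + 3/5z)y_n
  Hence R(z) = (1 + 3/5z)/(1 − 2/5z).

Find x<0 with |R(x)|<1.
x=-0.98: |R|=0.2960
R=−1: 1+3/5x = −1+2/5x ⇒ -1/5x=2 ⇒ x=2/(-1/5)=-10.0000
Confirm numerically:
  x=-9.277: |R|=0.96930 <1
  x=-8.146: |R|=0.91293 <1
  x=-7.702: |R|=0.88738 <1
  x=-10.418: |R|=1.01618 >1
  x=-10.262: |R|=1.01026 >1
Interval (-10.0000, 0).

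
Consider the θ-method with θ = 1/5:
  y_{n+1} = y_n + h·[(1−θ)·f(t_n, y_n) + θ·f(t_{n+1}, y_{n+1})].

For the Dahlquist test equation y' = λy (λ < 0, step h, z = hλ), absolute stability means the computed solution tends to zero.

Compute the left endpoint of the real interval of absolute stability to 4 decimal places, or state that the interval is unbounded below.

Test eqn y'=λy, z=hλ:
  y_{n+1} = y_n + z·[4/5·y_n + 1/5·y_{n+1}] ⇒ (1 − 1/5z)y_{n+1} = (1 + 4/5z)y_n
  R(z) = (1 + 4/5z)/(1 − 1/5z).

Boundary: |R(x)|=1, x<0.
x=-1.54: |R|=0.1774
R=−1: 1+4/5x = −1+1/5x ⇒ -3/5x=2 ⇒ x=2/(-3/5)=-3.3333
Confirm numerically:
  x=-3.140: |R|=0.92875 <1
  x=-2.735: |R|=0.76794 <1
  x=-2.244: |R|=0.54887 <1
  x=-3.908: |R|=1.19353 >1
  x=-3.626: |R|=1.10179 >1
  x=-3.530: |R|=1.06917 >1
Interval (-3.3333, 0).

left endpoint -3.3333.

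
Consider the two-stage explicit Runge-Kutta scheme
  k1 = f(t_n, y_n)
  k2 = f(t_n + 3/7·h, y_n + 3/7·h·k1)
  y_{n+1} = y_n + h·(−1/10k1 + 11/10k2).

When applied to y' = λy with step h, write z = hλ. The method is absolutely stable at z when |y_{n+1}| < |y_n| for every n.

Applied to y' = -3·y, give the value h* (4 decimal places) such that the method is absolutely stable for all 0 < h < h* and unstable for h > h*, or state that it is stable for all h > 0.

(-2.1212,0); λ=-3 ⇒ h* = (70/33)/3 = 0.7071.

On y'=λy, z=hλ:
  k1=λy_n ⇒ h·k1=z·y_n;  k2=λ(1+3/7z)y_n ⇒ h·k2=z(1+3/7z)y_n
  y_{n+1}/y_n = 1 − 1/10z + 11/10z(1+3/7z) = 1 + z + 33/70z²
  ⇒ R(z) = 1 + z + 33/70z².

Need |R(x)|<1, x<0.
x=-1.61: |R|=0.6120
R=1: x+33/70x²=0 ⇒ x=−70/33=-2.1212; min R=1−1/(4·33/70)=0.4697>−1
Confirm numerically:
  x=-2.006: |R|=0.89105 <1
  x=-1.488: |R|=0.55581 <1
  x=-1.079: |R|=0.46986 <1
  x=-1.070: |R|=0.46974 <1
  x=-2.597: |R|=1.58251 >1
  x=-2.430: |R|=1.35374 >1
  x=-2.212: |R|=1.09467 >1
Interval (-2.1212, 0).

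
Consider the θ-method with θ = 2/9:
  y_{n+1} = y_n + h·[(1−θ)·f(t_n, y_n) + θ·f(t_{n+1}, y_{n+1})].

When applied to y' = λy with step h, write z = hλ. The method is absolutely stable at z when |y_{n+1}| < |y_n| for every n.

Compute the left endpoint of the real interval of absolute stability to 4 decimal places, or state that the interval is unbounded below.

left endpoint -3.6000.

Test eqn y'=λy, z=hλ:
  y_{n+1} = y_n + z·[7/9·y_n + 2/9·y_{n+1}] ⇒ (1 − 2/9z)y_{n+1} = (1 + 7/9z)y_n
  Hence R(z) = (1 + 7/9z)/(1 − 2/9z).

Find x<0 with |R(x)|<1.
x=-1.27: |R|=0.0095
R=−1: 1+7/9x = −1+2/9x ⇒ -5/9x=2 ⇒ x=2/(-5/9)=-3.6000
Confirm numerically:
  x=-3.100: |R|=0.83553 <1
  x=-2.993: |R|=0.79748 <1
  x=-2.452: |R|=0.58717 <1
  x=-1.959: |R|=0.36484 <1
  x=-4.099: |R|=1.14508 >1
  x=-4.082: |R|=1.14041 >1
  x=-3.878: |R|=1.08296 >1
Interval (-3.6000, 0).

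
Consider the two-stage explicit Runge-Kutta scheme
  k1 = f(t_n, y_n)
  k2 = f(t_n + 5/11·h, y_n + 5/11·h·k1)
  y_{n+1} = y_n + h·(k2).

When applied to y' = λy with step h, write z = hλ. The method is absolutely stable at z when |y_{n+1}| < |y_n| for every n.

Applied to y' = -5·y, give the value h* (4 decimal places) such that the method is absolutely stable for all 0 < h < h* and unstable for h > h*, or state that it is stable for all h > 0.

(-2.2000,0); λ=-5 ⇒ h* = (11/5)/5 = 0.4400.

Set f=λy, z=hλ:
  k1=λy_n ⇒ h·k1=z·y_n;  k2=λ(1+5/11z)y_n ⇒ h·k2=z(1+5/11z)y_n
  y_{n+1}/y_n = 1 + z(1+5/11z) = 1 + z + 5/11z²
  ⇒ R(z) = 1 + z + 5/11z².

Solve |R(x)|<1 on ℝ⁻.
x=-0.31: |R|=0.7337
R=1: x+5/11x²=0 ⇒ x=−11/5=-2.2000; min R=1−1/(4·5/11)=0.4500>−1
Confirm numerically:
  x=-2.109: |R|=0.91276 <1
  x=-1.884: |R|=0.72939 <1
  x=-1.456: |R|=0.50761 <1
  x=-1.400: |R|=0.49091 <1
  x=-2.731: |R|=1.65916 >1
  x=-2.236: |R|=1.03659 >1
  x=-2.229: |R|=1.02938 >1
Stable set (-2.2000, 0).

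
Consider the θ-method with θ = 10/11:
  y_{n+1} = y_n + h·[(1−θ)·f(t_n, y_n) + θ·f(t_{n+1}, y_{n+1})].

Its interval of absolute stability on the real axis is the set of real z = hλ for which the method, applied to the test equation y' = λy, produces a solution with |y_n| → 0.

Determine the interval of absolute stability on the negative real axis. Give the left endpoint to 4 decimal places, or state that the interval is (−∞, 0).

Test eqn y'=λy, z=hλ:
  y_{n+1} = y_n + z·[1/11·y_n + 10/11·y_{n+1}] ⇒ (1 − 10/11z)y_{n+1} = (1 + 1/11z)y_n
  Hence R(z) = (1 + 1/11z)/(1 − 10/11z).

Boundary: |R(x)|=1, x<0.
x=-1.29: |R|=0.4063
x=-2: |R|=0.2903
x=-10: |R|=0.0090
x=-100: |R|=0.0880
θ=10/11≥1/2 ⇒ |1+1/11x|<|1−10/11x| ∀x<0 ⇒ interval (−∞,0).

(−∞, 0) — no finite endpoint.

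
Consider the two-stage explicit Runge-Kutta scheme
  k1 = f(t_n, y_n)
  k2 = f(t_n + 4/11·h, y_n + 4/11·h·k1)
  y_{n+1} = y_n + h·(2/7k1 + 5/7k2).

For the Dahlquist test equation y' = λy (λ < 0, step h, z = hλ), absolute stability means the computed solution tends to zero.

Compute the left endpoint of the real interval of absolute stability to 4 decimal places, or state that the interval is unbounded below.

left endpoint -3.8500.

Set f=λy, z=hλ:
  k1=λy_n ⇒ h·k1=z·y_n;  k2=λ(1+4/11z)y_n ⇒ h·k2=z(1+4/11z)y_n
  y_{n+1}/y_n = 1 + 2/7z + 5/7z(1+4/11z) = 1 + z + 20/77z²
  R(z) = 1 + z + 20/77z².

Boundary: |R(x)|=1, x<0.
x=-1.01: |R|=0.2550
R=1: x+20/77x²=0 ⇒ x=−77/20=-3.8500; min R=1−1/(4·20/77)=0.0375>−1
Confirm numerically:
  x=-3.550: |R|=0.72338 <1
  x=-2.446: |R|=0.10800 <1
  x=-2.406: |R|=0.09759 <1
  x=-1.583: |R|=0.06788 <1
  x=-4.416: |R|=1.64921 >1
  x=-3.969: |R|=1.12268 >1
So |R|<1 on (-3.8500, 0).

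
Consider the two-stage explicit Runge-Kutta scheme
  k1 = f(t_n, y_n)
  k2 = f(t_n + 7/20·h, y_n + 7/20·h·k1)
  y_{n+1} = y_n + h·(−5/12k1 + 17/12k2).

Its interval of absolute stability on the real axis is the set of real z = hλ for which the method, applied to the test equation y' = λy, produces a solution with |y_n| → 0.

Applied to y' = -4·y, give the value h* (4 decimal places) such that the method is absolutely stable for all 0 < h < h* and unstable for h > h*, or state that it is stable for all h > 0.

(-2.0168,0); λ=-4 ⇒ h* = (240/119)/4 = 0.5042.

Set f=λy, z=hλ:
  k1=λy_n ⇒ h·k1=z·y_n;  k2=λ(1+7/20z)y_n ⇒ h·k2=z(1+7/20z)y_n
  y_{n+1}/y_n = 1 − 5/12z + 17/12z(1+7/20z) = 1 + z + 119/240z²
  so R(z) = 1 + z + 119/240z².

Solve |R(x)|<1 on ℝ⁻.
x=-0.35: |R|=0.7107
R=1: x+119/240x²=0 ⇒ x=−240/119=-2.0168; min R=1−1/(4·119/240)=0.4958>−1
Confirm numerically:
  x=-1.801: |R|=0.80729 <1
  x=-1.623: |R|=0.68309 <1
  x=-0.918: |R|=0.49985 <1
  x=-2.609: |R|=1.76608 >1
  x=-2.345: |R|=1.38160 >1
  x=-2.324: |R|=1.35398 >1
Interval (-2.0168, 0).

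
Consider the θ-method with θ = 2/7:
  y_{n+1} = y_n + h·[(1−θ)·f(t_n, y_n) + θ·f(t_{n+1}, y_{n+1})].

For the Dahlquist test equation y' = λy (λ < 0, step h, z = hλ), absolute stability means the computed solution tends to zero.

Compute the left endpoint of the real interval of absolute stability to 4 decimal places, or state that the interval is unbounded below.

left endpoint -4.6667.

On y'=λy, z=hλ:
  y_{n+1} = y_n + z·[5/7·y_n + 2/7·y_{n+1}] ⇒ (1 − 2/7z)y_{n+1} = (1 + 5/7z)y_n
  ⇒ R(z) = (1 + 5/7z)/(1 − 2/7z).

Need |R(x)|<1, x<0.
x=-1.04: |R|=0.1982
R=−1: 1+5/7x = −1+2/7x ⇒ -3/7x=2 ⇒ x=2/(-3/7)=-4.6667
Confirm numerically:
  x=-4.352: |R|=0.93989 <1
  x=-4.255: |R|=0.92037 <1
  x=-3.986: |R|=0.86361 <1
  x=-2.414: |R|=0.42864 <1
  x=-5.121: |R|=1.07905 >1
  x=-4.816: |R|=1.02694 >1
So |R|<1 on (-4.6667, 0).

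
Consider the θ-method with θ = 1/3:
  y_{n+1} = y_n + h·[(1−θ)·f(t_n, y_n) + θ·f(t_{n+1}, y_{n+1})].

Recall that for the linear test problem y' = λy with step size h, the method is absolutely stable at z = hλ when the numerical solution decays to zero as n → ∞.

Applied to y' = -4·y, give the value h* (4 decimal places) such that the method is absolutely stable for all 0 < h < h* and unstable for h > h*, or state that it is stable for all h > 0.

With y'=λy (z=hλ):
  y_{n+1} = y_n + z·[2/3·y_n + 1/3·y_{n+1}] ⇒ (1 − 1/3z)y_{n+1} = (1 + 2/3z)y_n
  Hence R(z) = (1 + 2/3z)/(1 − 1/3z).

Need |R(x)|<1, x<0.
x=-1.62: |R|=0.0519
R=−1: 1+2/3x = −1+1/3x ⇒ -1/3x=2 ⇒ x=2/(-1/3)=-6.0000
Confirm numerically:
  x=-5.738: |R|=0.97002 <1
  x=-4.976: |R|=0.87161 <1
  x=-4.819: |R|=0.84896 <1
  x=-3.278: |R|=0.56642 <1
  x=-6.501: |R|=1.05273 >1
  x=-6.164: |R|=1.01790 >1
So |R|<1 on (-6.0000, 0).

(-6.0000,0); λ=-4 ⇒ h* = (6)/4 = 1.5000.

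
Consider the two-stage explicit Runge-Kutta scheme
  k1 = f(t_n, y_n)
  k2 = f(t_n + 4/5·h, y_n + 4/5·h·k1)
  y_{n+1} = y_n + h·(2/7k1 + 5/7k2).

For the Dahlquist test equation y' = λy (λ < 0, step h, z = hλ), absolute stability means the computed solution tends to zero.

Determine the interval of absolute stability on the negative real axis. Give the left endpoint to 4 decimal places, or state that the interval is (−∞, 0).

(-1.7500, 0).

With y'=λy (z=hλ):
  k1=λy_n ⇒ h·k1=z·y_n;  k2=λ(1+4/5z)y_n ⇒ h·k2=z(1+4/5z)y_n
  y_{n+1}/y_n = 1 + 2/7z + 5/7z(1+4/5z) = 1 + z + 4/7z²
  Hence R(z) = 1 + z + 4/7z².

Solve |R(x)|<1 on ℝ⁻.
x=-0.64: |R|=0.5941
R=1: x+4/7x²=0 ⇒ x=−7/4=-1.7500; min R=1−1/(4·4/7)=0.5625>−1
Confirm numerically:
  x=-1.526: |R|=0.80467 <1
  x=-1.305: |R|=0.66816 <1
  x=-1.106: |R|=0.59299 <1
  x=-1.083: |R|=0.58722 <1
  x=-1.939: |R|=1.20941 >1
  x=-1.843: |R|=1.09794 >1
Stable set (-1.7500, 0).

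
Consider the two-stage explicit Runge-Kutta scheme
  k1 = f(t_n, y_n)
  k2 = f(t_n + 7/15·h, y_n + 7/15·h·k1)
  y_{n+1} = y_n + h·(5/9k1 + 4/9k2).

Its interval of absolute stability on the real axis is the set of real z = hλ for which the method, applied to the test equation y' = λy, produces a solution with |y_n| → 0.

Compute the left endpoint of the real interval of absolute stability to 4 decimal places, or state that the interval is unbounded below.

left endpoint -4.8214.

Test eqn y'=λy, z=hλ:
  k1=λy_n ⇒ h·k1=z·y_n;  k2=λ(1+7/15z)y_n ⇒ h·k2=z(1+7/15z)y_n
  y_{n+1}/y_n = 1 + 5/9z + 4/9z(1+7/15z) = 1 + z + 28/135z²
  ⇒ R(z) = 1 + z + 28/135z².

Solve |R(x)|<1 on ℝ⁻.
x=-0.98: |R|=0.2192
R=1: x+28/135x²=0 ⇒ x=−135/28=-4.8214; min R=1−1/(4·28/135)=-0.2054>−1
Confirm numerically:
  x=-4.485: |R|=0.68705 <1
  x=-3.789: |R|=0.18865 <1
  x=-3.059: |R|=0.11819 <1
  x=-3.028: |R|=0.12633 <1
  x=-5.382: |R|=1.62575 >1
  x=-5.348: |R|=1.58408 >1
  x=-5.120: |R|=1.31706 >1
Interval (-4.8214, 0).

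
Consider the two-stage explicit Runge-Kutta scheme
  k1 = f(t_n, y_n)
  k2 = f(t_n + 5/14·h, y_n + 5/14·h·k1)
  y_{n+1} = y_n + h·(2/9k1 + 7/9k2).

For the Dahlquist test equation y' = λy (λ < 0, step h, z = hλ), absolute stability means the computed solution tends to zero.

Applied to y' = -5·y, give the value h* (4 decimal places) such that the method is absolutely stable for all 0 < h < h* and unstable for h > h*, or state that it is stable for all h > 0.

(-3.6000,0); λ=-5 ⇒ h* = (18/5)/5 = 0.7200.

With y'=λy (z=hλ):
  k1=λy_n ⇒ h·k1=z·y_n;  k2=λ(1+5/14z)y_n ⇒ h·k2=z(1+5/14z)y_n
  y_{n+1}/y_n = 1 + 2/9z + 7/9z(1+5/14z) = 1 + z + 5/18z²
  so R(z) = 1 + z + 5/18z².

Solve |R(x)|<1 on ℝ⁻.
x=-0.92: |R|=0.3151
R=1: x+5/18x²=0 ⇒ x=−18/5=-3.6000; min R=1−1/(4·5/18)=0.1000>−1
Confirm numerically:
  x=-2.881: |R|=0.42460 <1
  x=-2.720: |R|=0.33511 <1
  x=-2.265: |R|=0.16006 <1
  x=-2.091: |R|=0.12352 <1
  x=-3.875: |R|=1.29601 >1
  x=-3.715: |R|=1.11867 >1
So |R|<1 on (-3.6000, 0).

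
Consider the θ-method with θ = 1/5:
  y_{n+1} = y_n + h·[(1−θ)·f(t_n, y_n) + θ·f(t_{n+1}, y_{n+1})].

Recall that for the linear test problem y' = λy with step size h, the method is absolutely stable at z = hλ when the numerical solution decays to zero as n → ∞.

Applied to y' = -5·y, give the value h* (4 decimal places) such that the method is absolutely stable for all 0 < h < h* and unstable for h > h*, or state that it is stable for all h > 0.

(-3.3333,0); λ=-5 ⇒ h* = (10/3)/5 = 0.6667.

On y'=λy, z=hλ:
  y_{n+1} = y_n + z·[4/5·y_n + 1/5·y_{n+1}] ⇒ (1 − 1/5z)y_{n+1} = (1 + 4/5z)y_n
  Hence R(z) = (1 + 4/5z)/(1 − 1/5z).

Need |R(x)|<1, x<0.
x=-1.77: |R|=0.3072
R=−1: 1+4/5x = −1+1/5x ⇒ -3/5x=2 ⇒ x=2/(-3/5)=-3.3333
Confirm numerically:
  x=-3.118: |R|=0.92042 <1
  x=-1.872: |R|=0.36205 <1
  x=-1.740: |R|=0.29080 <1
  x=-1.436: |R|=0.11560 <1
  x=-3.827: |R|=1.16778 >1
  x=-3.638: |R|=1.10581 >1
So |R|<1 on (-3.3333, 0).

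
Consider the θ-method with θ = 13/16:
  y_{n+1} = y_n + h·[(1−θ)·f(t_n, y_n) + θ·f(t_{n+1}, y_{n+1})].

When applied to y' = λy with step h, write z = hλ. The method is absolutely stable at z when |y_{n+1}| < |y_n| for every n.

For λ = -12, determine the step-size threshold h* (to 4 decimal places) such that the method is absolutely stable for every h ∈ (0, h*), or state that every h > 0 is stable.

(−∞, 0) — no finite endpoint. Any h>0 works for λ=-12.

On y'=λy, z=hλ:
  y_{n+1} = y_n + z·[3/16·y_n + 13/16·y_{n+1}] ⇒ (1 − 13/16z)y_{n+1} = (1 + 3/16z)y_n
  ⇒ R(z) = (1 + 3/16z)/(1 − 13/16z).

Need |R(x)|<1, x<0.
x=-1.56: |R|=0.3120
x=-2: |R|=0.2381
x=-10: |R|=0.0959
x=-100: |R|=0.2158
θ=13/16≥1/2 ⇒ |1+3/16x|<|1−13/16x| ∀x<0 ⇒ interval (−∞,0).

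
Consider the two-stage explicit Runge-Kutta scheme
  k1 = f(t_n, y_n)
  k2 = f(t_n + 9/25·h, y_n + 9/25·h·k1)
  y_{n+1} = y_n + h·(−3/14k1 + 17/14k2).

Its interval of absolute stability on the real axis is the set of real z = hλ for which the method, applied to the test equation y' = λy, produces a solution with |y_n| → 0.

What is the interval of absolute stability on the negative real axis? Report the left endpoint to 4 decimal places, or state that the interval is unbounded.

On y'=λy, z=hλ:
  k1=λy_n ⇒ h·k1=z·y_n;  k2=λ(1+9/25z)y_n ⇒ h·k2=z(1+9/25z)y_n
  y_{n+1}/y_n = 1 − 3/14z + 17/14z(1+9/25z) = 1 + z + 153/350z²
  ⇒ R(z) = 1 + z + 153/350z².

Need |R(x)|<1, x<0.
x=-0.75: |R|=0.4959
R=1: x+153/350x²=0 ⇒ x=−350/153=-2.2876; min R=1−1/(4·153/350)=0.4281>−1
Confirm numerically:
  x=-1.852: |R|=0.64736 <1
  x=-1.249: |R|=0.43294 <1
  x=-0.968: |R|=0.44161 <1
  x=-2.829: |R|=1.66956 >1
  x=-2.761: |R|=1.57139 >1
Interval (-2.2876, 0).

(-2.2876, 0).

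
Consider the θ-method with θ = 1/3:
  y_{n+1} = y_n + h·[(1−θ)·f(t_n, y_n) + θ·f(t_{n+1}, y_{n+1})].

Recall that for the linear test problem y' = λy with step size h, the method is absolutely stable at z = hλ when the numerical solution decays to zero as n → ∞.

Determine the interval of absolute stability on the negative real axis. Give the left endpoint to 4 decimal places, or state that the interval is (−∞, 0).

On y'=λy, z=hλ:
  y_{n+1} = y_n + z·[2/3·y_n + 1/3·y_{n+1}] ⇒ (1 − 1/3z)y_{n+1} = (1 + 2/3z)y_n
  R(z) = (1 + 2/3z)/(1 − 1/3z).

Boundary: |R(x)|=1, x<0.
x=-1.5: |R|=0.0000
R=−1: 1+2/3x = −1+1/3x ⇒ -1/3x=2 ⇒ x=2/(-1/3)=-6.0000
Confirm numerically:
  x=-5.276: |R|=0.91252 <1
  x=-3.040: |R|=0.50993 <1
  x=-2.921: |R|=0.47999 <1
  x=-2.908: |R|=0.47664 <1
  x=-6.595: |R|=1.06201 >1
  x=-6.541: |R|=1.05670 >1
So |R|<1 on (-6.0000, 0).

(-6.0000, 0).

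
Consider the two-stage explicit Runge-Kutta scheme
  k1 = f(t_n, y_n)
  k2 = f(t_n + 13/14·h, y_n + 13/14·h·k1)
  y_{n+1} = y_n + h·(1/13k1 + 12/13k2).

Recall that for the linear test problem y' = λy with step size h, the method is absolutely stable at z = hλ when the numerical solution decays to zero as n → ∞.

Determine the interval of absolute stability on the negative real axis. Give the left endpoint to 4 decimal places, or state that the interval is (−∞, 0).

With y'=λy (z=hλ):
  k1=λy_n ⇒ h·k1=z·y_n;  k2=λ(1+13/14z)y_n ⇒ h·k2=z(1+13/14z)y_n
  y_{n+1}/y_n = 1 + 1/13z + 12/13z(1+13/14z) = 1 + z + 6/7z²
  Hence R(z) = 1 + z + 6/7z².

Need |R(x)|<1, x<0.
x=-0.53: |R|=0.7108
R=1: x+6/7x²=0 ⇒ x=−7/6=-1.1667; min R=1−1/(4·6/7)=0.7083>−1
Confirm numerically:
  x=-1.117: |R|=0.95245 <1
  x=-1.012: |R|=0.86584 <1
  x=-0.823: |R|=0.75757 <1
  x=-0.549: |R|=0.70934 <1
  x=-1.288: |R|=1.13395 >1
  x=-1.270: |R|=1.11249 >1
Interval (-1.1667, 0).

z∈(-1.1667,0).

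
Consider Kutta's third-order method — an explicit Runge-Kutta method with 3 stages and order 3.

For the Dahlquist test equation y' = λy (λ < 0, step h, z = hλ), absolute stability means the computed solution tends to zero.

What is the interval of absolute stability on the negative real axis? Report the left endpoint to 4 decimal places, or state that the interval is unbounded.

z∈(-2.5127,0).

Test eqn y'=λy, z=hλ:
  order 3, 3-stage ⇒ R(z)=1+z+z^2/2+z^3/6
  (e.g. R(-1.57)=0.01747, |R|=0.01747)

Boundary: |R(x)|=1, x<0.
x=-1.57: |R|=0.0175
|R(-2.72)|=1.3747 |R(-2.03)|=0.3638 |R(-1.94)|=0.2751
Bisect:
  x_lo=-2.9809 |R|=1.9526  x_hi=-0.2367 |R|=0.7891
  mid=-1.60877 |R|=0.00865 →hi
  mid=-2.29483 |R|=0.67589 →hi
  mid=-2.63786 |R|=1.21787 →lo
  mid=-2.46634 |R|=0.92532 →hi
  mid=-2.55210 |R|=1.06589 →lo
  mid=-2.50922 |R|=0.99421 →hi
  mid=-2.53066 |R|=1.02970 →lo
  ...
  [-2.51291,-2.51274] ⇒ x*=-2.5127
Stable set (-2.5127, 0).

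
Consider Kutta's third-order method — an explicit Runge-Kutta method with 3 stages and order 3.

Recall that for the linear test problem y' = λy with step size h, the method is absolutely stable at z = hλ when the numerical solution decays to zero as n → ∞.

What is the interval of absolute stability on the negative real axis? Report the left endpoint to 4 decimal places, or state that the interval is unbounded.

(-2.5127, 0).

On y'=λy, z=hλ:
  order 3, 3-stage ⇒ R(z)=1+z+z^2/2+z^3/6
  (e.g. R(-1.75)=-0.11198, |R|=0.11198)

Need |R(x)|<1, x<0.
x=-1.75: |R|=0.1120
|R(-1.38)|=0.1342 |R(-1.19)|=0.2372 |R(-0.89)|=0.3886
Bisect:
  x_lo=-2.9743 |R|=1.9363  x_hi=-0.2767 |R|=0.7580
  mid=-1.62550 |R|=0.02021 →hi
  mid=-2.29988 |R|=0.68268 →hi
  mid=-2.63707 |R|=1.21643 →lo
  mid=-2.46848 |R|=0.92868 →hi
  mid=-2.55278 |R|=1.06704 →lo
  mid=-2.51063 |R|=0.99652 →hi
  mid=-2.53170 |R|=1.03144 →lo
  mid=-2.52116 |R|=1.01390 →lo
  mid=-2.51590 |R|=1.00519 →lo
  ...
  [-2.51277,-2.51260] ⇒ x*=-2.5127
Interval (-2.5127, 0).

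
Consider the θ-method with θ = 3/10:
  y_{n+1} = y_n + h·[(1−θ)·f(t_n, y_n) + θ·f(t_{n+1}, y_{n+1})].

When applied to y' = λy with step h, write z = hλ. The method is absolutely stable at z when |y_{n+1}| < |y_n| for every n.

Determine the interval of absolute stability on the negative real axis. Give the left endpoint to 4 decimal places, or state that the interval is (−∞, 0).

On y'=λy, z=hλ:
  y_{n+1} = y_n + z·[7/10·y_n + 3/10·y_{n+1}] ⇒ (1 − 3/10z)y_{n+1} = (1 + 7/10z)y_n
  Hence R(z) = (1 + 7/10z)/(1 − 3/10z).

Boundary: |R(x)|=1, x<0.
x=-0.64: |R|=0.4631
R=−1: 1+7/10x = −1+3/10x ⇒ -2/5x=2 ⇒ x=2/(-2/5)=-5.0000
Confirm numerically:
  x=-4.278: |R|=0.87352 <1
  x=-3.906: |R|=0.79851 <1
  x=-3.837: |R|=0.78374 <1
  x=-3.359: |R|=0.67306 <1
  x=-5.465: |R|=1.07047 >1
  x=-5.386: |R|=1.05903 >1
  x=-5.152: |R|=1.02388 >1
Stable set (-5.0000, 0).

z∈(-5.0000,0).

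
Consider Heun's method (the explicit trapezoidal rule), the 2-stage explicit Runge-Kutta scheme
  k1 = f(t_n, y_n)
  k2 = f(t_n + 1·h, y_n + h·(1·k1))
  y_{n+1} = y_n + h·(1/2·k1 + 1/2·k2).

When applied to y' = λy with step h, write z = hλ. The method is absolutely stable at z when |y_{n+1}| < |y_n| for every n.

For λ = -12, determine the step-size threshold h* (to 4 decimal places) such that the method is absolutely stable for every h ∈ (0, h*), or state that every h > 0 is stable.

Test eqn y'=λy, z=hλ:
  order 2, 2-stage ⇒ R(z)=1+z+z^2/2
  (e.g. R(-1.7)=0.74500, |R|=0.74500)

Need |R(x)|<1, x<0.
x=-1.7: |R|=0.7450
|R(-1.99)|=0.9900 |R(-1.55)|=0.6513 |R(-1.52)|=0.6352
Bisect:
  x_lo=-2.7178 |R|=1.9754  x_hi=-0.0986 |R|=0.9063
  mid=-1.40817 |R|=0.58330 →hi
  mid=-2.06297 |R|=1.06495 →lo
  mid=-1.73557 |R|=0.77053 →hi
  mid=-1.89927 |R|=0.90434 →hi
  mid=-1.98112 |R|=0.98130 →hi
  mid=-2.02204 |R|=1.02229 →lo
  mid=-2.00158 |R|=1.00158 →lo
  mid=-1.99135 |R|=0.99139 →hi
  mid=-1.99647 |R|=0.99647 →hi
  ...
  [-2.00014,-1.99998] ⇒ x*=-2.0000
Stable set (-2.0000, 0).

(-2.0000,0); λ=-12 ⇒ h* = 0.1667.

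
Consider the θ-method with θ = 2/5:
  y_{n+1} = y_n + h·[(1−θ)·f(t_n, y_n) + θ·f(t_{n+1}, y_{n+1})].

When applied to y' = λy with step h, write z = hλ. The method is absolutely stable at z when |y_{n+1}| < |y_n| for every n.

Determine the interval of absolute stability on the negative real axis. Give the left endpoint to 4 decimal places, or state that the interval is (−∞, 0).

Test eqn y'=λy, z=hλ:
  y_{n+1} = y_n + z·[3/5·y_n + 2/5·y_{n+1}] ⇒ (1 − 2/5z)y_{n+1} = (1 + 3/5z)y_n
  Hence R(z) = (1 + 3/5z)/(1 − 2/5z).

Find x<0 with |R(x)|<1.
x=-0.38: |R|=0.6701
R=−1: 1+3/5x = −1+2/5x ⇒ -1/5x=2 ⇒ x=2/(-1/5)=-10.0000
Confirm numerically:
  x=-9.031: |R|=0.95798 <1
  x=-7.734: |R|=0.88929 <1
  x=-6.386: |R|=0.79665 <1
  x=-10.532: |R|=1.02041 >1
  x=-10.344: |R|=1.01339 >1
  x=-10.112: |R|=1.00444 >1
Interval (-10.0000, 0).

z∈(-10.0000,0).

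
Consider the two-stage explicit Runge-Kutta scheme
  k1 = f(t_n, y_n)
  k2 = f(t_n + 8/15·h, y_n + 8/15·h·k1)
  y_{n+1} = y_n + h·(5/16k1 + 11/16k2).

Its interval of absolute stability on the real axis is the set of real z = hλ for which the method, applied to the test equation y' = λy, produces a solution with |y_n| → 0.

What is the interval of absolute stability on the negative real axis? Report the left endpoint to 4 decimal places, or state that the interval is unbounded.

z∈(-2.7273,0).

Test eqn y'=λy, z=hλ:
  k1=λy_n ⇒ h·k1=z·y_n;  k2=λ(1+8/15z)y_n ⇒ h·k2=z(1+8/15z)y_n
  y_{n+1}/y_n = 1 + 5/16z + 11/16z(1+8/15z) = 1 + z + 11/30z²
  R(z) = 1 + z + 11/30z².

Need |R(x)|<1, x<0.
x=-1.39: |R|=0.3184
R=1: x+11/30x²=0 ⇒ x=−30/11=-2.7273; min R=1−1/(4·11/30)=0.3182>−1
Confirm numerically:
  x=-2.249: |R|=0.60560 <1
  x=-1.416: |R|=0.31919 <1
  x=-1.312: |R|=0.31916 <1
  x=-3.227: |R|=1.59129 >1
  x=-3.137: |R|=1.47128 >1
  x=-2.891: |R|=1.17356 >1
Interval (-2.7273, 0).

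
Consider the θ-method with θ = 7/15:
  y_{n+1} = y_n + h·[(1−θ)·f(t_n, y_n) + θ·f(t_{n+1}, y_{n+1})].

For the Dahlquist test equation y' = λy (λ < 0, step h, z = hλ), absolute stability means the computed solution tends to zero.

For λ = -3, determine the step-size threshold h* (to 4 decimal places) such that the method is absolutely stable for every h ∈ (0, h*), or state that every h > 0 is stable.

(-30.0000,0); λ=-3 ⇒ h* = (30)/3 = 10.0000.

Set f=λy, z=hλ:
  y_{n+1} = y_n + z·[8/15·y_n + 7/15·y_{n+1}] ⇒ (1 − 7/15z)y_{n+1} = (1 + 8/15z)y_n
  ⇒ R(z) = (1 + 8/15z)/(1 − 7/15z).

Find x<0 with |R(x)|<1.
x=-1.15: |R|=0.2516
R=−1: 1+8/15x = −1+7/15x ⇒ -1/15x=2 ⇒ x=2/(-1/15)=-30.0000
Confirm numerically:
  x=-21.591: |R|=0.94939 <1
  x=-18.932: |R|=0.92497 <1
  x=-15.118: |R|=0.87683 <1
  x=-30.280: |R|=1.00123 >1
  x=-30.197: |R|=1.00087 >1
  x=-30.071: |R|=1.00031 >1
Stable set (-30.0000, 0).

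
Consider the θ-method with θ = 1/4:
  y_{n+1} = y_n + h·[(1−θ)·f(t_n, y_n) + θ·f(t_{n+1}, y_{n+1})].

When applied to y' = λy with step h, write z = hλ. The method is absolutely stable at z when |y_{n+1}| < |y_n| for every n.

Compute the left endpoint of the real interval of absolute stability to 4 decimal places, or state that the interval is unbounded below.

With y'=λy (z=hλ):
  y_{n+1} = y_n + z·[3/4·y_n + 1/4·y_{n+1}] ⇒ (1 − 1/4z)y_{n+1} = (1 + 3/4z)y_n
  R(z) = (1 + 3/4z)/(1 − 1/4z).

Solve |R(x)|<1 on ℝ⁻.
x=-1.43: |R|=0.0534
R=−1: 1+3/4x = −1+1/4x ⇒ -1/2x=2 ⇒ x=2/(-1/2)=-4.0000
Confirm numerically:
  x=-3.621: |R|=0.90054 <1
  x=-3.546: |R|=0.87967 <1
  x=-3.100: |R|=0.74648 <1
  x=-4.559: |R|=1.13062 >1
  x=-4.453: |R|=1.10718 >1
  x=-4.223: |R|=1.05424 >1
So |R|<1 on (-4.0000, 0).

z* = -4.0000.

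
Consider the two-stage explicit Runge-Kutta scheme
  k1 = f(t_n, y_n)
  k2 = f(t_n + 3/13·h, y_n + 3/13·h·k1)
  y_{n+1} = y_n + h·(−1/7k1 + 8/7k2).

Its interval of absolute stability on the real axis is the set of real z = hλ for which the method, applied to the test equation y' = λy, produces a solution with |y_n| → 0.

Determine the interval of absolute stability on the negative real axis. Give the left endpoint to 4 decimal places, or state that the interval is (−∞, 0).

With y'=λy (z=hλ):
  k1=λy_n ⇒ h·k1=z·y_n;  k2=λ(1+3/13z)y_n ⇒ h·k2=z(1+3/13z)y_n
  y_{n+1}/y_n = 1 − 1/7z + 8/7z(1+3/13z) = 1 + z + 24/91z²
  Hence R(z) = 1 + z + 24/91z².

Need |R(x)|<1, x<0.
x=-0.63: |R|=0.4747
R=1: x+24/91x²=0 ⇒ x=−91/24=-3.7917; min R=1−1/(4·24/91)=0.0521>−1
Confirm numerically:
  x=-3.676: |R|=0.88786 <1
  x=-3.618: |R|=0.83429 <1
  x=-3.339: |R|=0.60137 <1
  x=-1.704: |R|=0.06179 <1
  x=-4.265: |R|=1.53242 >1
  x=-3.919: |R|=1.13161 >1
  x=-3.887: |R|=1.09773 >1
So |R|<1 on (-3.7917, 0).

(-3.7917, 0).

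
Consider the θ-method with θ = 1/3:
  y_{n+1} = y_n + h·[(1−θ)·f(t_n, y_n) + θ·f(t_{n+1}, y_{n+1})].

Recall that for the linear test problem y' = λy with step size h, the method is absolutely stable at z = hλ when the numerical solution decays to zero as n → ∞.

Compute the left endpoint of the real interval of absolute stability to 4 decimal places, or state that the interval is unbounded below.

z* = -6.0000.

With y'=λy (z=hλ):
  y_{n+1} = y_n + z·[2/3·y_n + 1/3·y_{n+1}] ⇒ (1 − 1/3z)y_{n+1} = (1 + 2/3z)y_n
  so R(z) = (1 + 2/3z)/(1 − 1/3z).

Need |R(x)|<1, x<0.
x=-0.39: |R|=0.6549
R=−1: 1+2/3x = −1+1/3x ⇒ -1/3x=2 ⇒ x=2/(-1/3)=-6.0000
Confirm numerically:
  x=-5.117: |R|=0.89122 <1
  x=-4.352: |R|=0.77584 <1
  x=-3.744: |R|=0.66548 <1
  x=-6.405: |R|=1.04306 >1
  x=-6.242: |R|=1.02618 >1
So |R|<1 on (-6.0000, 0).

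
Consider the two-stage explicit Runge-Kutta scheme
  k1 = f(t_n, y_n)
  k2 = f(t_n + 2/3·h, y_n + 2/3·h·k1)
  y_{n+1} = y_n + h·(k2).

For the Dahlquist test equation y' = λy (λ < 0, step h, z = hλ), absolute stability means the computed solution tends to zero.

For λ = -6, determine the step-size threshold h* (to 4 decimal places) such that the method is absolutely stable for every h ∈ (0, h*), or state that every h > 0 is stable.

(-1.5000,0); λ=-6 ⇒ h* = (3/2)/6 = 0.2500.

On y'=λy, z=hλ:
  k1=λy_n ⇒ h·k1=z·y_n;  k2=λ(1+2/3z)y_n ⇒ h·k2=z(1+2/3z)y_n
  y_{n+1}/y_n = 1 + z(1+2/3z) = 1 + z + 2/3z²
  ⇒ R(z) = 1 + z + 2/3z².

Solve |R(x)|<1 on ℝ⁻.
x=-0.39: |R|=0.7114
R=1: x+2/3x²=0 ⇒ x=−3/2=-1.5000; min R=1−1/(4·2/3)=0.6250>−1
Confirm numerically:
  x=-1.378: |R|=0.88792 <1
  x=-1.239: |R|=0.78441 <1
  x=-0.654: |R|=0.63114 <1
  x=-1.780: |R|=1.33227 >1
  x=-1.609: |R|=1.11692 >1
  x=-1.581: |R|=1.08537 >1
Stable set (-1.5000, 0).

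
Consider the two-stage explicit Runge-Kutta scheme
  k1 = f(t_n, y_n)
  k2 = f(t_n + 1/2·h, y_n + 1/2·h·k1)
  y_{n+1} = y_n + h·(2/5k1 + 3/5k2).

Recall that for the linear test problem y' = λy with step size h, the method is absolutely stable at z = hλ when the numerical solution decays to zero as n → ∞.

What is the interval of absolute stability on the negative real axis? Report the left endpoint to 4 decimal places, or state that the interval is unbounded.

z∈(-3.3333,0).

With y'=λy (z=hλ):
  k1=λy_n ⇒ h·k1=z·y_n;  k2=λ(1+1/2z)y_n ⇒ h·k2=z(1+1/2z)y_n
  y_{n+1}/y_n = 1 + 2/5z + 3/5z(1+1/2z) = 1 + z + 3/10z²
  ⇒ R(z) = 1 + z + 3/10z².

Solve |R(x)|<1 on ℝ⁻.
x=-1.1: |R|=0.2630
R=1: x+3/10x²=0 ⇒ x=−10/3=-3.3333; min R=1−1/(4·3/10)=0.1667>−1
Confirm numerically:
  x=-2.875: |R|=0.60469 <1
  x=-2.227: |R|=0.26086 <1
  x=-1.474: |R|=0.17780 <1
  x=-3.707: |R|=1.41555 >1
  x=-3.663: |R|=1.36227 >1
Stable set (-3.3333, 0).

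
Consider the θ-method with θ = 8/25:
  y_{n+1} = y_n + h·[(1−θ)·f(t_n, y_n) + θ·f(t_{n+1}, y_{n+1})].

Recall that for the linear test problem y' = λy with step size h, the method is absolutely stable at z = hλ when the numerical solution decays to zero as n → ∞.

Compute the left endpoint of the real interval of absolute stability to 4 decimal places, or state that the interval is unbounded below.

left endpoint -5.5556.

Set f=λy, z=hλ:
  y_{n+1} = y_n + z·[17/25·y_n + 8/25·y_{n+1}] ⇒ (1 − 8/25z)y_{n+1} = (1 + 17/25z)y_n
  so R(z) = (1 + 17/25z)/(1 − 8/25z).

Boundary: |R(x)|=1, x<0.
x=-1.76: |R|=0.1259
R=−1: 1+17/25x = −1+8/25x ⇒ -9/25x=2 ⇒ x=2/(-9/25)=-5.5556
Confirm numerically:
  x=-4.959: |R|=0.91698 <1
  x=-4.100: |R|=0.77336 <1
  x=-2.832: |R|=0.48565 <1
  x=-6.116: |R|=1.06823 >1
  x=-5.992: |R|=1.05386 >1
  x=-5.814: |R|=1.03253 >1
So |R|<1 on (-5.5556, 0).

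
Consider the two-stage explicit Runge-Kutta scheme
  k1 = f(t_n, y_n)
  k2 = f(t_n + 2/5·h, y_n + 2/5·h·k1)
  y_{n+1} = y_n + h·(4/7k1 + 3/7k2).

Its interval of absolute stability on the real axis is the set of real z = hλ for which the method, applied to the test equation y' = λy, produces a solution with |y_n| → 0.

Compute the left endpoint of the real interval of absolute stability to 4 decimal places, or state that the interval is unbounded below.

left endpoint -5.8333.

Test eqn y'=λy, z=hλ:
  k1=λy_n ⇒ h·k1=z·y_n;  k2=λ(1+2/5z)y_n ⇒ h·k2=z(1+2/5z)y_n
  y_{n+1}/y_n = 1 + 4/7z + 3/7z(1+2/5z) = 1 + z + 6/35z²
  Hence R(z) = 1 + z + 6/35z².

Boundary: |R(x)|=1, x<0.
x=-1.33: |R|=0.0268
R=1: x+6/35x²=0 ⇒ x=−35/6=-5.8333; min R=1−1/(4·6/35)=-0.4583>−1
Confirm numerically:
  x=-5.168: |R|=0.41055 <1
  x=-4.086: |R|=0.22393 <1
  x=-3.771: |R|=0.33321 <1
  x=-6.234: |R|=1.42819 >1
  x=-6.039: |R|=1.21292 >1
  x=-5.890: |R|=1.05722 >1
So |R|<1 on (-5.8333, 0).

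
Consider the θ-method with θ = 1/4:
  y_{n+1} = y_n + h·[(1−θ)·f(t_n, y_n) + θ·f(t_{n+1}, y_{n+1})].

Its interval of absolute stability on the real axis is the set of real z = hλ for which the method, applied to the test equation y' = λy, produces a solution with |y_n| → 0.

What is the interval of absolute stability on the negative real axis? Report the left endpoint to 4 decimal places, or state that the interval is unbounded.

Test eqn y'=λy, z=hλ:
  y_{n+1} = y_n + z·[3/4·y_n + 1/4·y_{n+1}] ⇒ (1 − 1/4z)y_{n+1} = (1 + 3/4z)y_n
  R(z) = (1 + 3/4z)/(1 − 1/4z).

Find x<0 with |R(x)|<1.
x=-1.51: |R|=0.0962
R=−1: 1+3/4x = −1+1/4x ⇒ -1/2x=2 ⇒ x=2/(-1/2)=-4.0000
Confirm numerically:
  x=-3.474: |R|=0.85925 <1
  x=-2.560: |R|=0.56098 <1
  x=-2.269: |R|=0.44776 <1
  x=-1.914: |R|=0.29456 <1
  x=-4.523: |R|=1.12273 >1
  x=-4.293: |R|=1.07066 >1
  x=-4.144: |R|=1.03536 >1
Interval (-4.0000, 0).

z∈(-4.0000,0).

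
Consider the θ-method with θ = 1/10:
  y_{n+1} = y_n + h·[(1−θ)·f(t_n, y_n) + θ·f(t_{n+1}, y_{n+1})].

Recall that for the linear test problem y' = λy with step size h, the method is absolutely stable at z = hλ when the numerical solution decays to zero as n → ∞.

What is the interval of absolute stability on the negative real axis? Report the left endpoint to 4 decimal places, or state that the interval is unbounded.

On y'=λy, z=hλ:
  y_{n+1} = y_n + z·[9/10·y_n + 1/10·y_{n+1}] ⇒ (1 − 1/10z)y_{n+1} = (1 + 9/10z)y_n
  ⇒ R(z) = (1 + 9/10z)/(1 − 1/10z).

Boundary: |R(x)|=1, x<0.
x=-1.72: |R|=0.4676
R=−1: 1+9/10x = −1+1/10x ⇒ -4/5x=2 ⇒ x=2/(-4/5)=-2.5000
Confirm numerically:
  x=-2.398: |R|=0.93418 <1
  x=-2.361: |R|=0.91004 <1
  x=-1.435: |R|=0.25492 <1
  x=-1.193: |R|=0.06584 <1
  x=-3.004: |R|=1.31006 >1
  x=-2.874: |R|=1.23241 >1
Stable set (-2.5000, 0).

(-2.5000, 0).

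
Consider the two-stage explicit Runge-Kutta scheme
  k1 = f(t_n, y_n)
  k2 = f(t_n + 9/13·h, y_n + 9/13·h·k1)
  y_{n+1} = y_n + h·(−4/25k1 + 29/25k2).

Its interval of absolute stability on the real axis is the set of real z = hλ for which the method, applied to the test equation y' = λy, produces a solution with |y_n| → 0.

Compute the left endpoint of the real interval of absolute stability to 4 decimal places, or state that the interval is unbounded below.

left endpoint -1.2452.

Test eqn y'=λy, z=hλ:
  k1=λy_n ⇒ h·k1=z·y_n;  k2=λ(1+9/13z)y_n ⇒ h·k2=z(1+9/13z)y_n
  y_{n+1}/y_n = 1 − 4/25z + 29/25z(1+9/13z) = 1 + z + 261/325z²
  so R(z) = 1 + z + 261/325z².

Find x<0 with |R(x)|<1.
x=-0.7: |R|=0.6935
R=1: x+261/325x²=0 ⇒ x=−325/261=-1.2452; min R=1−1/(4·261/325)=0.6887>−1
Confirm numerically:
  x=-0.835: |R|=0.72493 <1
  x=-0.735: |R|=0.69884 <1
  x=-0.506: |R|=0.69962 <1
  x=-1.796: |R|=1.79442 >1
  x=-1.509: |R|=1.31967 >1
  x=-1.267: |R|=1.02217 >1
So |R|<1 on (-1.2452, 0).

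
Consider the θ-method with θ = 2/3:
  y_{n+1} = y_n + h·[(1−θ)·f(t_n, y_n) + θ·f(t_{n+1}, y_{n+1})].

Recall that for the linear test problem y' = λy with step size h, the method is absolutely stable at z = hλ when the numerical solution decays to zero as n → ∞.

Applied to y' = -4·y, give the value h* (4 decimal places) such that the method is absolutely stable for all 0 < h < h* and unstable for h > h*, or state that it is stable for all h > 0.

Test eqn y'=λy, z=hλ:
  y_{n+1} = y_n + z·[1/3·y_n + 2/3·y_{n+1}] ⇒ (1 − 2/3z)y_{n+1} = (1 + 1/3z)y_n
  so R(z) = (1 + 1/3z)/(1 − 2/3z).

Solve |R(x)|<1 on ℝ⁻.
x=-1.34: |R|=0.2923
x=-2: |R|=0.1429
x=-10: |R|=0.3043
x=-100: |R|=0.4778
θ=2/3≥1/2 ⇒ |1+1/3x|<|1−2/3x| ∀x<0 ⇒ unbounded interval.

(−∞, 0) — no finite endpoint. Any h>0 works for λ=-4.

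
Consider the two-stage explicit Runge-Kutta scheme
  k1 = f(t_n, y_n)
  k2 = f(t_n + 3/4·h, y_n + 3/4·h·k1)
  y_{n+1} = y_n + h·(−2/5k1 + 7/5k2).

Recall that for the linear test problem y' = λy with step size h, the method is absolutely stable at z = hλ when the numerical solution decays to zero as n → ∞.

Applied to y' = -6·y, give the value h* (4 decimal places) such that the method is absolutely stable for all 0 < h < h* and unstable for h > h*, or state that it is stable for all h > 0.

(-0.9524,0); λ=-6 ⇒ h* = (20/21)/6 = 0.1587.

On y'=λy, z=hλ:
  k1=λy_n ⇒ h·k1=z·y_n;  k2=λ(1+3/4z)y_n ⇒ h·k2=z(1+3/4z)y_n
  y_{n+1}/y_n = 1 − 2/5z + 7/5z(1+3/4z) = 1 + z + 21/20z²
  Hence R(z) = 1 + z + 21/20z².

Boundary: |R(x)|=1, x<0.
x=-1.22: |R|=1.3428
R=1: x+21/20x²=0 ⇒ x=−20/21=-0.9524; min R=1−1/(4·21/20)=0.7619>−1
Confirm numerically:
  x=-0.911: |R|=0.96042 <1
  x=-0.810: |R|=0.87891 <1
  x=-0.643: |R|=0.79112 <1
  x=-0.534: |R|=0.76541 <1
  x=-1.461: |R|=1.78025 >1
  x=-1.048: |R|=1.10522 >1
  x=-0.998: |R|=1.04780 >1
Stable set (-0.9524, 0).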